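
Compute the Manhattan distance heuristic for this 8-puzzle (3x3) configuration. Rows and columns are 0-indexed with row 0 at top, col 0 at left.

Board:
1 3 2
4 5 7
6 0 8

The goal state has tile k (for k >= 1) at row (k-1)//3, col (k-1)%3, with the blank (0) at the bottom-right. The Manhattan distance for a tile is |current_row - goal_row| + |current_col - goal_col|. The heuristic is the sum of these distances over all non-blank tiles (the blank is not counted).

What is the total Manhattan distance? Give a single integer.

Answer: 9

Derivation:
Tile 1: at (0,0), goal (0,0), distance |0-0|+|0-0| = 0
Tile 3: at (0,1), goal (0,2), distance |0-0|+|1-2| = 1
Tile 2: at (0,2), goal (0,1), distance |0-0|+|2-1| = 1
Tile 4: at (1,0), goal (1,0), distance |1-1|+|0-0| = 0
Tile 5: at (1,1), goal (1,1), distance |1-1|+|1-1| = 0
Tile 7: at (1,2), goal (2,0), distance |1-2|+|2-0| = 3
Tile 6: at (2,0), goal (1,2), distance |2-1|+|0-2| = 3
Tile 8: at (2,2), goal (2,1), distance |2-2|+|2-1| = 1
Sum: 0 + 1 + 1 + 0 + 0 + 3 + 3 + 1 = 9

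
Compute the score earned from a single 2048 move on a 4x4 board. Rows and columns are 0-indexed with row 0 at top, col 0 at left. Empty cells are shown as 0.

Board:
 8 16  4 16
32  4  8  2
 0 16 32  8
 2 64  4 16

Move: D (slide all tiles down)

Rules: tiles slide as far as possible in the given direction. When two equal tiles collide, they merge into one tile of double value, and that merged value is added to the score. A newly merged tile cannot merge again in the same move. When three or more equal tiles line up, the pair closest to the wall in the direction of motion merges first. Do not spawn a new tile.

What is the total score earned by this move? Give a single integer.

Answer: 0

Derivation:
Slide down:
col 0: [8, 32, 0, 2] -> [0, 8, 32, 2]  score +0 (running 0)
col 1: [16, 4, 16, 64] -> [16, 4, 16, 64]  score +0 (running 0)
col 2: [4, 8, 32, 4] -> [4, 8, 32, 4]  score +0 (running 0)
col 3: [16, 2, 8, 16] -> [16, 2, 8, 16]  score +0 (running 0)
Board after move:
 0 16  4 16
 8  4  8  2
32 16 32  8
 2 64  4 16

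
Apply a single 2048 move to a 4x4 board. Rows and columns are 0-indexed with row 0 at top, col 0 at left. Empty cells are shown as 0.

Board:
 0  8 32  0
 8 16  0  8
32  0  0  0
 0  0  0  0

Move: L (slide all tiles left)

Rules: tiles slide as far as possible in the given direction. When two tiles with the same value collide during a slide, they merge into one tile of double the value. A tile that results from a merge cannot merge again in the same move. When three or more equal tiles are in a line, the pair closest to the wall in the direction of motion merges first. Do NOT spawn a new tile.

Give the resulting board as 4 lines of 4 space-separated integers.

Slide left:
row 0: [0, 8, 32, 0] -> [8, 32, 0, 0]
row 1: [8, 16, 0, 8] -> [8, 16, 8, 0]
row 2: [32, 0, 0, 0] -> [32, 0, 0, 0]
row 3: [0, 0, 0, 0] -> [0, 0, 0, 0]

Answer:  8 32  0  0
 8 16  8  0
32  0  0  0
 0  0  0  0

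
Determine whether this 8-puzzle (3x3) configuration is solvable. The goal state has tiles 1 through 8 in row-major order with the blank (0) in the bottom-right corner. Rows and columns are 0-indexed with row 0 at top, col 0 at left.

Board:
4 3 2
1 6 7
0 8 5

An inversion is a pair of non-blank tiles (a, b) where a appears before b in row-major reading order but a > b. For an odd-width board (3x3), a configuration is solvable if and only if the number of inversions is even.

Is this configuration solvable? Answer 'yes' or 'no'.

Answer: no

Derivation:
Inversions (pairs i<j in row-major order where tile[i] > tile[j] > 0): 9
9 is odd, so the puzzle is not solvable.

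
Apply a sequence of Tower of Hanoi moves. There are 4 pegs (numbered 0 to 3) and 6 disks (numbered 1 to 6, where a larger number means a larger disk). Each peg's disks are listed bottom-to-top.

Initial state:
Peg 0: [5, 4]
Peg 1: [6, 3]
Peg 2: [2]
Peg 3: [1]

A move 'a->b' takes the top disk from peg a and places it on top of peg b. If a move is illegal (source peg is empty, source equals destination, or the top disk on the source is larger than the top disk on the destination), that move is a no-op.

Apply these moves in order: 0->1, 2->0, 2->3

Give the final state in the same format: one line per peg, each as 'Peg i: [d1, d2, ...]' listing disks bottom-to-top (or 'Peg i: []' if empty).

Answer: Peg 0: [5, 4, 2]
Peg 1: [6, 3]
Peg 2: []
Peg 3: [1]

Derivation:
After move 1 (0->1):
Peg 0: [5, 4]
Peg 1: [6, 3]
Peg 2: [2]
Peg 3: [1]

After move 2 (2->0):
Peg 0: [5, 4, 2]
Peg 1: [6, 3]
Peg 2: []
Peg 3: [1]

After move 3 (2->3):
Peg 0: [5, 4, 2]
Peg 1: [6, 3]
Peg 2: []
Peg 3: [1]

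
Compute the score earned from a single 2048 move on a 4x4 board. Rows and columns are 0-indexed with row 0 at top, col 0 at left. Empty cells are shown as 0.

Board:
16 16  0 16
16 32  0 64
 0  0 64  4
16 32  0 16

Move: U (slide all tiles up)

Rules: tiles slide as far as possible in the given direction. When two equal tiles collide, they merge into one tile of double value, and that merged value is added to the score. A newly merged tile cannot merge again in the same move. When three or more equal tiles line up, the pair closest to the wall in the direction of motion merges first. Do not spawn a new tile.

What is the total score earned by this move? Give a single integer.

Answer: 96

Derivation:
Slide up:
col 0: [16, 16, 0, 16] -> [32, 16, 0, 0]  score +32 (running 32)
col 1: [16, 32, 0, 32] -> [16, 64, 0, 0]  score +64 (running 96)
col 2: [0, 0, 64, 0] -> [64, 0, 0, 0]  score +0 (running 96)
col 3: [16, 64, 4, 16] -> [16, 64, 4, 16]  score +0 (running 96)
Board after move:
32 16 64 16
16 64  0 64
 0  0  0  4
 0  0  0 16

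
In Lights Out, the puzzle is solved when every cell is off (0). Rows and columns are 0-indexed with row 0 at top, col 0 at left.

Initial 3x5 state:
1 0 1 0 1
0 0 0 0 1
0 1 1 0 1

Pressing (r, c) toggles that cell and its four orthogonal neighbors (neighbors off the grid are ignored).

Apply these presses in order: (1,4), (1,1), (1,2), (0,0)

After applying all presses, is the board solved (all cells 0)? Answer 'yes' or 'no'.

Answer: yes

Derivation:
After press 1 at (1,4):
1 0 1 0 0
0 0 0 1 0
0 1 1 0 0

After press 2 at (1,1):
1 1 1 0 0
1 1 1 1 0
0 0 1 0 0

After press 3 at (1,2):
1 1 0 0 0
1 0 0 0 0
0 0 0 0 0

After press 4 at (0,0):
0 0 0 0 0
0 0 0 0 0
0 0 0 0 0

Lights still on: 0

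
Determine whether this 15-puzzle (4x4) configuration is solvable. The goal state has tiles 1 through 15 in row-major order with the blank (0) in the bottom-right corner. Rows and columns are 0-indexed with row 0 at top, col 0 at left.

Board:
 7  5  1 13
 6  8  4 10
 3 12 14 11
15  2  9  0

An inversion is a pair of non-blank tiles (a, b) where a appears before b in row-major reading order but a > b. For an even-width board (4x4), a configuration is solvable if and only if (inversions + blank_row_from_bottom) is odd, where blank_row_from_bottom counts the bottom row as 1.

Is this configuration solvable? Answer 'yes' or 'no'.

Answer: no

Derivation:
Inversions: 41
Blank is in row 3 (0-indexed from top), which is row 1 counting from the bottom (bottom = 1).
41 + 1 = 42, which is even, so the puzzle is not solvable.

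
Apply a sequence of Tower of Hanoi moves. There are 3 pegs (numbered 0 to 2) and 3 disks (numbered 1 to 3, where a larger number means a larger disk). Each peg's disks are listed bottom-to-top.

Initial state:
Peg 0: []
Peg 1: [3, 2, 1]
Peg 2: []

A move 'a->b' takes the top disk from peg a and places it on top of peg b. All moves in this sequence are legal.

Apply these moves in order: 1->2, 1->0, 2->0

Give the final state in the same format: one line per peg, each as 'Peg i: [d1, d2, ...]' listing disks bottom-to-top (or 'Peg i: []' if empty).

Answer: Peg 0: [2, 1]
Peg 1: [3]
Peg 2: []

Derivation:
After move 1 (1->2):
Peg 0: []
Peg 1: [3, 2]
Peg 2: [1]

After move 2 (1->0):
Peg 0: [2]
Peg 1: [3]
Peg 2: [1]

After move 3 (2->0):
Peg 0: [2, 1]
Peg 1: [3]
Peg 2: []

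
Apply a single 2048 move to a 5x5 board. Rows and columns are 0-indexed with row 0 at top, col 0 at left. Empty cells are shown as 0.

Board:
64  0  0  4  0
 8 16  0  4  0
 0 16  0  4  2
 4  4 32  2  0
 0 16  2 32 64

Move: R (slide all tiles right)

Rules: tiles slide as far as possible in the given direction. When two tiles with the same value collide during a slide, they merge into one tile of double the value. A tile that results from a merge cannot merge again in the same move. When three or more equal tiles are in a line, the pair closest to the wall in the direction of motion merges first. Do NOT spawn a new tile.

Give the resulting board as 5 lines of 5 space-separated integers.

Slide right:
row 0: [64, 0, 0, 4, 0] -> [0, 0, 0, 64, 4]
row 1: [8, 16, 0, 4, 0] -> [0, 0, 8, 16, 4]
row 2: [0, 16, 0, 4, 2] -> [0, 0, 16, 4, 2]
row 3: [4, 4, 32, 2, 0] -> [0, 0, 8, 32, 2]
row 4: [0, 16, 2, 32, 64] -> [0, 16, 2, 32, 64]

Answer:  0  0  0 64  4
 0  0  8 16  4
 0  0 16  4  2
 0  0  8 32  2
 0 16  2 32 64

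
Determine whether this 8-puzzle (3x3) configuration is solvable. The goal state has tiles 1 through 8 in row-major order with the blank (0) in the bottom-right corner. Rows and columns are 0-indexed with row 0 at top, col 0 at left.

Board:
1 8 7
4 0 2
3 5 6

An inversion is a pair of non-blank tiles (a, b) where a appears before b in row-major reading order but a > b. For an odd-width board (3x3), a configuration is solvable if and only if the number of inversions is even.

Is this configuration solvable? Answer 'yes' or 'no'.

Inversions (pairs i<j in row-major order where tile[i] > tile[j] > 0): 13
13 is odd, so the puzzle is not solvable.

Answer: no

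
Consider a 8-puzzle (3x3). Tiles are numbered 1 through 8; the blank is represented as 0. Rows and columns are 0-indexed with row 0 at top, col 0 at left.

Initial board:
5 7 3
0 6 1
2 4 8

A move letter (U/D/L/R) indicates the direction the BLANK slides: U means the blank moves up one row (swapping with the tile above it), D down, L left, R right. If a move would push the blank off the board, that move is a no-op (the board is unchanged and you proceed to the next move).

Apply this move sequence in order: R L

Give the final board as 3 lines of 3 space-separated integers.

Answer: 5 7 3
0 6 1
2 4 8

Derivation:
After move 1 (R):
5 7 3
6 0 1
2 4 8

After move 2 (L):
5 7 3
0 6 1
2 4 8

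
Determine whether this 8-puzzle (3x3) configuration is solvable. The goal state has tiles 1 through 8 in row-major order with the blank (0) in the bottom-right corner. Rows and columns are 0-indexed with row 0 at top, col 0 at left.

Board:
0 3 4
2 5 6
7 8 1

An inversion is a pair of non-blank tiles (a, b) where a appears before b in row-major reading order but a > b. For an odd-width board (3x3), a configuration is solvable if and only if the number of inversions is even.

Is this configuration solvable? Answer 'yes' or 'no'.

Answer: no

Derivation:
Inversions (pairs i<j in row-major order where tile[i] > tile[j] > 0): 9
9 is odd, so the puzzle is not solvable.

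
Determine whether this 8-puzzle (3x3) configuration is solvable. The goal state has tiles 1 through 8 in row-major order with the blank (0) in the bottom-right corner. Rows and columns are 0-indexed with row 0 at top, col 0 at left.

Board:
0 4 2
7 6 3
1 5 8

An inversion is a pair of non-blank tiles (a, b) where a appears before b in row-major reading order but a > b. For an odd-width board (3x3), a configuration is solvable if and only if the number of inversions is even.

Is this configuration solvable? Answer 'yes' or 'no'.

Answer: yes

Derivation:
Inversions (pairs i<j in row-major order where tile[i] > tile[j] > 0): 12
12 is even, so the puzzle is solvable.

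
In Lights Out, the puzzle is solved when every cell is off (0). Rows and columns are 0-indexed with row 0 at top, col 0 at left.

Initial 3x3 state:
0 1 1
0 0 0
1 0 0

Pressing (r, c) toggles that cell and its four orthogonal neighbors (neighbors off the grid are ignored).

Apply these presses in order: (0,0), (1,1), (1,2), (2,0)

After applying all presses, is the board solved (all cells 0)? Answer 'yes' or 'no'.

After press 1 at (0,0):
1 0 1
1 0 0
1 0 0

After press 2 at (1,1):
1 1 1
0 1 1
1 1 0

After press 3 at (1,2):
1 1 0
0 0 0
1 1 1

After press 4 at (2,0):
1 1 0
1 0 0
0 0 1

Lights still on: 4

Answer: no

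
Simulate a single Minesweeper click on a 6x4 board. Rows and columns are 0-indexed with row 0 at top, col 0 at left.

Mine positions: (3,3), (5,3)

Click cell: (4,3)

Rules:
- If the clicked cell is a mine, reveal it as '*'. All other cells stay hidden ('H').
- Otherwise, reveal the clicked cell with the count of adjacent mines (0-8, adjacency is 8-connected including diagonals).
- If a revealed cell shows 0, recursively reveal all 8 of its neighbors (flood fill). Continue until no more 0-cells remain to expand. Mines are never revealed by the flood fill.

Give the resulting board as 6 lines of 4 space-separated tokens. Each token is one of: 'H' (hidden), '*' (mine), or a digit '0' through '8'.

H H H H
H H H H
H H H H
H H H H
H H H 2
H H H H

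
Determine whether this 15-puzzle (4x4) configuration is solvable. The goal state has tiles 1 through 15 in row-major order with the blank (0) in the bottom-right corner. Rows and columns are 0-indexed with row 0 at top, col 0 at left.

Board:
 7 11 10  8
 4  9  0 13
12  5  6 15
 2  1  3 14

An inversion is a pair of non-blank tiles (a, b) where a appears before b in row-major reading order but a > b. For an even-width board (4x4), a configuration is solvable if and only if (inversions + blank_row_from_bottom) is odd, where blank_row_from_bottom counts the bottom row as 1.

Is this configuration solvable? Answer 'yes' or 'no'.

Inversions: 59
Blank is in row 1 (0-indexed from top), which is row 3 counting from the bottom (bottom = 1).
59 + 3 = 62, which is even, so the puzzle is not solvable.

Answer: no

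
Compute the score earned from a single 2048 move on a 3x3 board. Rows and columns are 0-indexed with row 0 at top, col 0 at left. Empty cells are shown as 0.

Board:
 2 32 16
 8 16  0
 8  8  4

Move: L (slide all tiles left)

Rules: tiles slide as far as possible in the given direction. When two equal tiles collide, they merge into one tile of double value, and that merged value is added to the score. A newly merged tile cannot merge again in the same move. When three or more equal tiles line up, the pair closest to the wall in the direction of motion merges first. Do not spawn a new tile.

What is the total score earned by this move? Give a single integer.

Answer: 16

Derivation:
Slide left:
row 0: [2, 32, 16] -> [2, 32, 16]  score +0 (running 0)
row 1: [8, 16, 0] -> [8, 16, 0]  score +0 (running 0)
row 2: [8, 8, 4] -> [16, 4, 0]  score +16 (running 16)
Board after move:
 2 32 16
 8 16  0
16  4  0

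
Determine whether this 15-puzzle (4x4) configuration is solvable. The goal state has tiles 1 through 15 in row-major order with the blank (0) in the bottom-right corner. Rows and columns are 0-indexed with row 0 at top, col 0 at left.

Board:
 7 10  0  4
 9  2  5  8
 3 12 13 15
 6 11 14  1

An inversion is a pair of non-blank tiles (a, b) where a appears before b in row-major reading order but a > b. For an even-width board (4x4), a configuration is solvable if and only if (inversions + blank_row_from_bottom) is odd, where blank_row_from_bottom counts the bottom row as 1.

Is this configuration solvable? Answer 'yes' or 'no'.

Inversions: 43
Blank is in row 0 (0-indexed from top), which is row 4 counting from the bottom (bottom = 1).
43 + 4 = 47, which is odd, so the puzzle is solvable.

Answer: yes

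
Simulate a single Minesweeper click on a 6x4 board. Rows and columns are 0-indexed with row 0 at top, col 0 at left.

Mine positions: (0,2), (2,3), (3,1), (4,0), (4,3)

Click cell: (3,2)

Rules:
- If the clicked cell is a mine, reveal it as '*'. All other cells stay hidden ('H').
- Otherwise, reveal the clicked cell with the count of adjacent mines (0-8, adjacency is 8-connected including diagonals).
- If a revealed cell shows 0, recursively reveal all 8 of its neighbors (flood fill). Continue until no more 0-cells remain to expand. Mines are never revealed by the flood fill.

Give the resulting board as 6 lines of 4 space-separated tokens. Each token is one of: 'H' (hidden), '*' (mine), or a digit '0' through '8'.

H H H H
H H H H
H H H H
H H 3 H
H H H H
H H H H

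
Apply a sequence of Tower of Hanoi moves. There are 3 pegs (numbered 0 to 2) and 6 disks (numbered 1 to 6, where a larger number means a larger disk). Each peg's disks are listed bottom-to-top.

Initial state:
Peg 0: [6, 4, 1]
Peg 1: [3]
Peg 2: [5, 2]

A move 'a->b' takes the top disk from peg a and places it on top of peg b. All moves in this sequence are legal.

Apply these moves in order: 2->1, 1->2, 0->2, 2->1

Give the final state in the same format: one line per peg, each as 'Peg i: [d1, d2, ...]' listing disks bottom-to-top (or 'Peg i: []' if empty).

Answer: Peg 0: [6, 4]
Peg 1: [3, 1]
Peg 2: [5, 2]

Derivation:
After move 1 (2->1):
Peg 0: [6, 4, 1]
Peg 1: [3, 2]
Peg 2: [5]

After move 2 (1->2):
Peg 0: [6, 4, 1]
Peg 1: [3]
Peg 2: [5, 2]

After move 3 (0->2):
Peg 0: [6, 4]
Peg 1: [3]
Peg 2: [5, 2, 1]

After move 4 (2->1):
Peg 0: [6, 4]
Peg 1: [3, 1]
Peg 2: [5, 2]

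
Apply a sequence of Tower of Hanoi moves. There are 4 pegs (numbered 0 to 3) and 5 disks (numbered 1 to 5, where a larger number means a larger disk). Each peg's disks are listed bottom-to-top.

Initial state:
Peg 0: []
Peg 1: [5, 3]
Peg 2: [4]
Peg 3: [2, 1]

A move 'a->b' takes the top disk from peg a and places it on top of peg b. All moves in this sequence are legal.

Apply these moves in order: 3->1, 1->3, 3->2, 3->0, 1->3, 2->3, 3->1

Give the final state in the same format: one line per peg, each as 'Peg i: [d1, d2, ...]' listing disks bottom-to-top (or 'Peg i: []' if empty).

Answer: Peg 0: [2]
Peg 1: [5, 1]
Peg 2: [4]
Peg 3: [3]

Derivation:
After move 1 (3->1):
Peg 0: []
Peg 1: [5, 3, 1]
Peg 2: [4]
Peg 3: [2]

After move 2 (1->3):
Peg 0: []
Peg 1: [5, 3]
Peg 2: [4]
Peg 3: [2, 1]

After move 3 (3->2):
Peg 0: []
Peg 1: [5, 3]
Peg 2: [4, 1]
Peg 3: [2]

After move 4 (3->0):
Peg 0: [2]
Peg 1: [5, 3]
Peg 2: [4, 1]
Peg 3: []

After move 5 (1->3):
Peg 0: [2]
Peg 1: [5]
Peg 2: [4, 1]
Peg 3: [3]

After move 6 (2->3):
Peg 0: [2]
Peg 1: [5]
Peg 2: [4]
Peg 3: [3, 1]

After move 7 (3->1):
Peg 0: [2]
Peg 1: [5, 1]
Peg 2: [4]
Peg 3: [3]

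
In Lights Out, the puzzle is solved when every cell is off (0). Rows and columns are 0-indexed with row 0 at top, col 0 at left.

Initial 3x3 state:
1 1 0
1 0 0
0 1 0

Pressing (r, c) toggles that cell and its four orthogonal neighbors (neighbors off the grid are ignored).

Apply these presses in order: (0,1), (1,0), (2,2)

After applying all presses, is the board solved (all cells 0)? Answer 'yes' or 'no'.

After press 1 at (0,1):
0 0 1
1 1 0
0 1 0

After press 2 at (1,0):
1 0 1
0 0 0
1 1 0

After press 3 at (2,2):
1 0 1
0 0 1
1 0 1

Lights still on: 5

Answer: no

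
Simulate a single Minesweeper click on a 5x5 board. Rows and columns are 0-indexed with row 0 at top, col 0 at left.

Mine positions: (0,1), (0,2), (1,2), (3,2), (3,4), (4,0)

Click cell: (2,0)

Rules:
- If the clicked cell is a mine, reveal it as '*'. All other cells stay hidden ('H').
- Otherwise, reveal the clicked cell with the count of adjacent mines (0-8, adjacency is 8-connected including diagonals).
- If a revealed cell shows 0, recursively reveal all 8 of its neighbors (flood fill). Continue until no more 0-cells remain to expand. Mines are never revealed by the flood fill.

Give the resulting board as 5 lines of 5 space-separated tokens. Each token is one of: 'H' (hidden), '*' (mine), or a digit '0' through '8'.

H H H H H
1 3 H H H
0 2 H H H
1 2 H H H
H H H H H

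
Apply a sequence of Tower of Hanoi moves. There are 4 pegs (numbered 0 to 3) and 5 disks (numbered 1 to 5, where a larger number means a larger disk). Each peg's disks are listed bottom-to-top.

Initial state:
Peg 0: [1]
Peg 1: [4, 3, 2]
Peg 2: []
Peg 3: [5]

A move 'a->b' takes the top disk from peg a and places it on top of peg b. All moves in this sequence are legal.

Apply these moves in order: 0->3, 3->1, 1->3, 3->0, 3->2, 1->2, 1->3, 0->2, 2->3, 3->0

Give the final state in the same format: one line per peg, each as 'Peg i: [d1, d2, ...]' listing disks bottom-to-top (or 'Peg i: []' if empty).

Answer: Peg 0: [1]
Peg 1: [4]
Peg 2: [5, 2]
Peg 3: [3]

Derivation:
After move 1 (0->3):
Peg 0: []
Peg 1: [4, 3, 2]
Peg 2: []
Peg 3: [5, 1]

After move 2 (3->1):
Peg 0: []
Peg 1: [4, 3, 2, 1]
Peg 2: []
Peg 3: [5]

After move 3 (1->3):
Peg 0: []
Peg 1: [4, 3, 2]
Peg 2: []
Peg 3: [5, 1]

After move 4 (3->0):
Peg 0: [1]
Peg 1: [4, 3, 2]
Peg 2: []
Peg 3: [5]

After move 5 (3->2):
Peg 0: [1]
Peg 1: [4, 3, 2]
Peg 2: [5]
Peg 3: []

After move 6 (1->2):
Peg 0: [1]
Peg 1: [4, 3]
Peg 2: [5, 2]
Peg 3: []

After move 7 (1->3):
Peg 0: [1]
Peg 1: [4]
Peg 2: [5, 2]
Peg 3: [3]

After move 8 (0->2):
Peg 0: []
Peg 1: [4]
Peg 2: [5, 2, 1]
Peg 3: [3]

After move 9 (2->3):
Peg 0: []
Peg 1: [4]
Peg 2: [5, 2]
Peg 3: [3, 1]

After move 10 (3->0):
Peg 0: [1]
Peg 1: [4]
Peg 2: [5, 2]
Peg 3: [3]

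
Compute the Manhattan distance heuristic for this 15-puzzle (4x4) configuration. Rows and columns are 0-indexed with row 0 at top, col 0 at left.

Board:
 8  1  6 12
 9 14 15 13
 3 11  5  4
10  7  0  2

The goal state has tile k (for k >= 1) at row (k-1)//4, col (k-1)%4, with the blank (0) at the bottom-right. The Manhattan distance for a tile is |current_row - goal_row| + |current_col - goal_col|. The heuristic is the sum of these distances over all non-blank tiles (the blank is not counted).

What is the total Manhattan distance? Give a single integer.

Answer: 39

Derivation:
Tile 8: at (0,0), goal (1,3), distance |0-1|+|0-3| = 4
Tile 1: at (0,1), goal (0,0), distance |0-0|+|1-0| = 1
Tile 6: at (0,2), goal (1,1), distance |0-1|+|2-1| = 2
Tile 12: at (0,3), goal (2,3), distance |0-2|+|3-3| = 2
Tile 9: at (1,0), goal (2,0), distance |1-2|+|0-0| = 1
Tile 14: at (1,1), goal (3,1), distance |1-3|+|1-1| = 2
Tile 15: at (1,2), goal (3,2), distance |1-3|+|2-2| = 2
Tile 13: at (1,3), goal (3,0), distance |1-3|+|3-0| = 5
Tile 3: at (2,0), goal (0,2), distance |2-0|+|0-2| = 4
Tile 11: at (2,1), goal (2,2), distance |2-2|+|1-2| = 1
Tile 5: at (2,2), goal (1,0), distance |2-1|+|2-0| = 3
Tile 4: at (2,3), goal (0,3), distance |2-0|+|3-3| = 2
Tile 10: at (3,0), goal (2,1), distance |3-2|+|0-1| = 2
Tile 7: at (3,1), goal (1,2), distance |3-1|+|1-2| = 3
Tile 2: at (3,3), goal (0,1), distance |3-0|+|3-1| = 5
Sum: 4 + 1 + 2 + 2 + 1 + 2 + 2 + 5 + 4 + 1 + 3 + 2 + 2 + 3 + 5 = 39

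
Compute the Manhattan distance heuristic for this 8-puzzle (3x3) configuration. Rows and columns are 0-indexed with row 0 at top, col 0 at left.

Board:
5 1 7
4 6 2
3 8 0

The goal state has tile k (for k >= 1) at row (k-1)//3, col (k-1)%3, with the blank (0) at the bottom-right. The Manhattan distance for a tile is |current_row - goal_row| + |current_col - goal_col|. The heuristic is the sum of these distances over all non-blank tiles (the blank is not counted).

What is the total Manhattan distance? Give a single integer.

Tile 5: (0,0)->(1,1) = 2
Tile 1: (0,1)->(0,0) = 1
Tile 7: (0,2)->(2,0) = 4
Tile 4: (1,0)->(1,0) = 0
Tile 6: (1,1)->(1,2) = 1
Tile 2: (1,2)->(0,1) = 2
Tile 3: (2,0)->(0,2) = 4
Tile 8: (2,1)->(2,1) = 0
Sum: 2 + 1 + 4 + 0 + 1 + 2 + 4 + 0 = 14

Answer: 14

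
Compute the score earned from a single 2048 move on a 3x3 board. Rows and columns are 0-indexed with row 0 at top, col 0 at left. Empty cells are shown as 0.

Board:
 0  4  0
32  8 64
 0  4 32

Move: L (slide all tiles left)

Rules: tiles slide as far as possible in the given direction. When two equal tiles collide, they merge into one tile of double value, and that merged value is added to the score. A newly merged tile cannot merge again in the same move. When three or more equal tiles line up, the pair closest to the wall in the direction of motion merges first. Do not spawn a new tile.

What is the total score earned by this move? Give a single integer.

Slide left:
row 0: [0, 4, 0] -> [4, 0, 0]  score +0 (running 0)
row 1: [32, 8, 64] -> [32, 8, 64]  score +0 (running 0)
row 2: [0, 4, 32] -> [4, 32, 0]  score +0 (running 0)
Board after move:
 4  0  0
32  8 64
 4 32  0

Answer: 0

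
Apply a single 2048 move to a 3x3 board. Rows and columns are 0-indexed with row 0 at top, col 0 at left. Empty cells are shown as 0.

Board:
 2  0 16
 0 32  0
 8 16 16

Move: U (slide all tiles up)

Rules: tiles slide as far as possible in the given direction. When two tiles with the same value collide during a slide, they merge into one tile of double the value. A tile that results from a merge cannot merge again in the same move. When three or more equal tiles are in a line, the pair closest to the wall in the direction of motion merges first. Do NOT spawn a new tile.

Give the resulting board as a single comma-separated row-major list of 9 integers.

Answer: 2, 32, 32, 8, 16, 0, 0, 0, 0

Derivation:
Slide up:
col 0: [2, 0, 8] -> [2, 8, 0]
col 1: [0, 32, 16] -> [32, 16, 0]
col 2: [16, 0, 16] -> [32, 0, 0]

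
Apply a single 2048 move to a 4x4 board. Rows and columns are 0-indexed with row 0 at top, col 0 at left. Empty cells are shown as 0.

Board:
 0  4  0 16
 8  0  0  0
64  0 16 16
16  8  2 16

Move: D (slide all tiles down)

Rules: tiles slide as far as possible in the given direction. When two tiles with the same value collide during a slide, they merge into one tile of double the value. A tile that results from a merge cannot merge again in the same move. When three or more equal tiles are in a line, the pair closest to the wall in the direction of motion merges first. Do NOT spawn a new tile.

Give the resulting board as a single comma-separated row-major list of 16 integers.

Slide down:
col 0: [0, 8, 64, 16] -> [0, 8, 64, 16]
col 1: [4, 0, 0, 8] -> [0, 0, 4, 8]
col 2: [0, 0, 16, 2] -> [0, 0, 16, 2]
col 3: [16, 0, 16, 16] -> [0, 0, 16, 32]

Answer: 0, 0, 0, 0, 8, 0, 0, 0, 64, 4, 16, 16, 16, 8, 2, 32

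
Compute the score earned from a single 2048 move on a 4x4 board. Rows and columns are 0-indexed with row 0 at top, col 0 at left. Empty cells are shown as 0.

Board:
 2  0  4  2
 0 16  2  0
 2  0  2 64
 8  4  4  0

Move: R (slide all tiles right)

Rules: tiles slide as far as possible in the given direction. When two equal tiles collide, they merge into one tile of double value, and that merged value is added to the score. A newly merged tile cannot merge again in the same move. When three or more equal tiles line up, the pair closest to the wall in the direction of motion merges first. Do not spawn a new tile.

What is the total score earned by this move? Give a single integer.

Slide right:
row 0: [2, 0, 4, 2] -> [0, 2, 4, 2]  score +0 (running 0)
row 1: [0, 16, 2, 0] -> [0, 0, 16, 2]  score +0 (running 0)
row 2: [2, 0, 2, 64] -> [0, 0, 4, 64]  score +4 (running 4)
row 3: [8, 4, 4, 0] -> [0, 0, 8, 8]  score +8 (running 12)
Board after move:
 0  2  4  2
 0  0 16  2
 0  0  4 64
 0  0  8  8

Answer: 12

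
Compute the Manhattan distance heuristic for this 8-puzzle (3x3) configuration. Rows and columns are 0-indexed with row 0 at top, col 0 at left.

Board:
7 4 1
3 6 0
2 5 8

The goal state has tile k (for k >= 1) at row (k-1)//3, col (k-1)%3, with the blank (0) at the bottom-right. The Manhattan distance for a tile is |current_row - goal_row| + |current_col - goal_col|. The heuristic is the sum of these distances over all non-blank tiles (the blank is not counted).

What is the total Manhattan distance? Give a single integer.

Answer: 15

Derivation:
Tile 7: (0,0)->(2,0) = 2
Tile 4: (0,1)->(1,0) = 2
Tile 1: (0,2)->(0,0) = 2
Tile 3: (1,0)->(0,2) = 3
Tile 6: (1,1)->(1,2) = 1
Tile 2: (2,0)->(0,1) = 3
Tile 5: (2,1)->(1,1) = 1
Tile 8: (2,2)->(2,1) = 1
Sum: 2 + 2 + 2 + 3 + 1 + 3 + 1 + 1 = 15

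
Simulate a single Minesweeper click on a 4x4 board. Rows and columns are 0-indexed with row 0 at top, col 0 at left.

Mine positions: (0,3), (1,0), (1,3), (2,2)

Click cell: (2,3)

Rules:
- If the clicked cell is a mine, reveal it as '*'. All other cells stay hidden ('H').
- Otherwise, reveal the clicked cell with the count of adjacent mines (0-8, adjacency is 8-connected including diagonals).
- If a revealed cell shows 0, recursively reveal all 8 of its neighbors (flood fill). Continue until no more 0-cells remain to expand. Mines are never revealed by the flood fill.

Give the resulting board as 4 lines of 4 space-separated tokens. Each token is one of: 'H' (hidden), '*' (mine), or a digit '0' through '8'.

H H H H
H H H H
H H H 2
H H H H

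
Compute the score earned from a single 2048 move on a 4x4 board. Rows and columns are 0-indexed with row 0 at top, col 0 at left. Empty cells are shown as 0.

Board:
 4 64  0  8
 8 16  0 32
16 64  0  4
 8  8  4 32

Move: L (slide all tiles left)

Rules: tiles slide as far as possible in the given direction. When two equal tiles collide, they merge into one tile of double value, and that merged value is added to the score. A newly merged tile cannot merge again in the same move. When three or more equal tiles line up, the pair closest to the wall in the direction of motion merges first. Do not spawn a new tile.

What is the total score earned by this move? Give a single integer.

Slide left:
row 0: [4, 64, 0, 8] -> [4, 64, 8, 0]  score +0 (running 0)
row 1: [8, 16, 0, 32] -> [8, 16, 32, 0]  score +0 (running 0)
row 2: [16, 64, 0, 4] -> [16, 64, 4, 0]  score +0 (running 0)
row 3: [8, 8, 4, 32] -> [16, 4, 32, 0]  score +16 (running 16)
Board after move:
 4 64  8  0
 8 16 32  0
16 64  4  0
16  4 32  0

Answer: 16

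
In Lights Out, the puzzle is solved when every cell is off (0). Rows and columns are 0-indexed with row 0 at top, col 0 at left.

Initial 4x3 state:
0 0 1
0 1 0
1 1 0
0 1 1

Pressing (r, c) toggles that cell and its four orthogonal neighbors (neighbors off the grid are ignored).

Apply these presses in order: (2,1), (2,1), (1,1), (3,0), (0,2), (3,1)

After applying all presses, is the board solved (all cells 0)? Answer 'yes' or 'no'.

After press 1 at (2,1):
0 0 1
0 0 0
0 0 1
0 0 1

After press 2 at (2,1):
0 0 1
0 1 0
1 1 0
0 1 1

After press 3 at (1,1):
0 1 1
1 0 1
1 0 0
0 1 1

After press 4 at (3,0):
0 1 1
1 0 1
0 0 0
1 0 1

After press 5 at (0,2):
0 0 0
1 0 0
0 0 0
1 0 1

After press 6 at (3,1):
0 0 0
1 0 0
0 1 0
0 1 0

Lights still on: 3

Answer: no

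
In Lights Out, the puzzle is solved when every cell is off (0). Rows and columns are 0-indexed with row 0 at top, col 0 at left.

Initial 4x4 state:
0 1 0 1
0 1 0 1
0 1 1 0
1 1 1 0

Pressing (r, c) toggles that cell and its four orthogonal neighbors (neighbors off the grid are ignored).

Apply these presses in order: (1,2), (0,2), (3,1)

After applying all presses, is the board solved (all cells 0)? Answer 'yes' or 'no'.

Answer: yes

Derivation:
After press 1 at (1,2):
0 1 1 1
0 0 1 0
0 1 0 0
1 1 1 0

After press 2 at (0,2):
0 0 0 0
0 0 0 0
0 1 0 0
1 1 1 0

After press 3 at (3,1):
0 0 0 0
0 0 0 0
0 0 0 0
0 0 0 0

Lights still on: 0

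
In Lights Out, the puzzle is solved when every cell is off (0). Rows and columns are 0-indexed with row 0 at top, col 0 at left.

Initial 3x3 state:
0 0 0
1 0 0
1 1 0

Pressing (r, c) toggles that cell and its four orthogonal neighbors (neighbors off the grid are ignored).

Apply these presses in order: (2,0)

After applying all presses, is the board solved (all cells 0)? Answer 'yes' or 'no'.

After press 1 at (2,0):
0 0 0
0 0 0
0 0 0

Lights still on: 0

Answer: yes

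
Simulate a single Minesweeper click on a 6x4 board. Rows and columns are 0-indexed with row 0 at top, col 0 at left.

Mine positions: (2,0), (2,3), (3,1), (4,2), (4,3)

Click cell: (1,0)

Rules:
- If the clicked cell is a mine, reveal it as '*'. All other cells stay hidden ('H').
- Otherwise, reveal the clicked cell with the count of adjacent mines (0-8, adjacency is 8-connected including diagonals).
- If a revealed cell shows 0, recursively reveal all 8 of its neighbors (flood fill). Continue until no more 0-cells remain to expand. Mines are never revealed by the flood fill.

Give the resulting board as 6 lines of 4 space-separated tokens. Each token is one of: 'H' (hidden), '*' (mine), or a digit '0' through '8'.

H H H H
1 H H H
H H H H
H H H H
H H H H
H H H H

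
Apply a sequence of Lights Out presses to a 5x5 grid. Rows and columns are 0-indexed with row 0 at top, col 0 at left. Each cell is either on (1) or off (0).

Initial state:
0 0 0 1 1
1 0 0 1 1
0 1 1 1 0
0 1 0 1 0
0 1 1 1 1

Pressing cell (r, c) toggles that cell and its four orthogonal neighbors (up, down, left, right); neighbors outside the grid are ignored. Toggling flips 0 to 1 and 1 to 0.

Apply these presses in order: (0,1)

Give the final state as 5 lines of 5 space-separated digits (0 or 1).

After press 1 at (0,1):
1 1 1 1 1
1 1 0 1 1
0 1 1 1 0
0 1 0 1 0
0 1 1 1 1

Answer: 1 1 1 1 1
1 1 0 1 1
0 1 1 1 0
0 1 0 1 0
0 1 1 1 1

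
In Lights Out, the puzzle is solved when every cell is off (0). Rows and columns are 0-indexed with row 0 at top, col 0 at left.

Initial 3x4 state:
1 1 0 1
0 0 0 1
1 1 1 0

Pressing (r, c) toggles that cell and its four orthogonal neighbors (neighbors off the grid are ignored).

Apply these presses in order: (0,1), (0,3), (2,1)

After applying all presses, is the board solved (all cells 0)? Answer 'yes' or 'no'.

After press 1 at (0,1):
0 0 1 1
0 1 0 1
1 1 1 0

After press 2 at (0,3):
0 0 0 0
0 1 0 0
1 1 1 0

After press 3 at (2,1):
0 0 0 0
0 0 0 0
0 0 0 0

Lights still on: 0

Answer: yes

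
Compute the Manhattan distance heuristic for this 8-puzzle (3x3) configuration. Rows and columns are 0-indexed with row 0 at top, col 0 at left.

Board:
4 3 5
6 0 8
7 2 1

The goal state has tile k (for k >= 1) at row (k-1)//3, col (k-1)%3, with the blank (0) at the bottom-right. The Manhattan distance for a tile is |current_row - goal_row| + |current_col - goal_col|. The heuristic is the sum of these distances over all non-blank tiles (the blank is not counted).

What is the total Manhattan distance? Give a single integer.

Answer: 14

Derivation:
Tile 4: (0,0)->(1,0) = 1
Tile 3: (0,1)->(0,2) = 1
Tile 5: (0,2)->(1,1) = 2
Tile 6: (1,0)->(1,2) = 2
Tile 8: (1,2)->(2,1) = 2
Tile 7: (2,0)->(2,0) = 0
Tile 2: (2,1)->(0,1) = 2
Tile 1: (2,2)->(0,0) = 4
Sum: 1 + 1 + 2 + 2 + 2 + 0 + 2 + 4 = 14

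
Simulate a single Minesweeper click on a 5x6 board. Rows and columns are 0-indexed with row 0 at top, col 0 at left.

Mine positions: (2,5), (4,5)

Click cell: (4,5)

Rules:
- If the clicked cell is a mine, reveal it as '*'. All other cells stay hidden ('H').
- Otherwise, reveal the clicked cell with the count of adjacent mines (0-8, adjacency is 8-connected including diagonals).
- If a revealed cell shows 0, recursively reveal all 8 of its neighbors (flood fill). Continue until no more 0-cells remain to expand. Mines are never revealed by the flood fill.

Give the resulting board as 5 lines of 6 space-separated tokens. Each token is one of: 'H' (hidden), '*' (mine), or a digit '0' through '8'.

H H H H H H
H H H H H H
H H H H H H
H H H H H H
H H H H H *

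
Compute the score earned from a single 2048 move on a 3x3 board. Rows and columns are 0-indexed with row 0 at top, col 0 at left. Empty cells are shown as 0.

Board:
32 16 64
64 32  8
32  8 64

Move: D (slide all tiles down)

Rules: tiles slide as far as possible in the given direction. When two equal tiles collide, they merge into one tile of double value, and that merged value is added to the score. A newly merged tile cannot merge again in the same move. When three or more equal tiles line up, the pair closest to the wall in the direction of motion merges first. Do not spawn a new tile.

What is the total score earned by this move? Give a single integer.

Slide down:
col 0: [32, 64, 32] -> [32, 64, 32]  score +0 (running 0)
col 1: [16, 32, 8] -> [16, 32, 8]  score +0 (running 0)
col 2: [64, 8, 64] -> [64, 8, 64]  score +0 (running 0)
Board after move:
32 16 64
64 32  8
32  8 64

Answer: 0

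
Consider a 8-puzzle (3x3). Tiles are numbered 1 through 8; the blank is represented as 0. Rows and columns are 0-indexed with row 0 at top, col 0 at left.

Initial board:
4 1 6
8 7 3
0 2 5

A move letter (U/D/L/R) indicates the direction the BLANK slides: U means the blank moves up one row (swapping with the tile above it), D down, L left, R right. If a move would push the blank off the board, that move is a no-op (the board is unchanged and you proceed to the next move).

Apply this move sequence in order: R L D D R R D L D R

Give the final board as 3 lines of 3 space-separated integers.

After move 1 (R):
4 1 6
8 7 3
2 0 5

After move 2 (L):
4 1 6
8 7 3
0 2 5

After move 3 (D):
4 1 6
8 7 3
0 2 5

After move 4 (D):
4 1 6
8 7 3
0 2 5

After move 5 (R):
4 1 6
8 7 3
2 0 5

After move 6 (R):
4 1 6
8 7 3
2 5 0

After move 7 (D):
4 1 6
8 7 3
2 5 0

After move 8 (L):
4 1 6
8 7 3
2 0 5

After move 9 (D):
4 1 6
8 7 3
2 0 5

After move 10 (R):
4 1 6
8 7 3
2 5 0

Answer: 4 1 6
8 7 3
2 5 0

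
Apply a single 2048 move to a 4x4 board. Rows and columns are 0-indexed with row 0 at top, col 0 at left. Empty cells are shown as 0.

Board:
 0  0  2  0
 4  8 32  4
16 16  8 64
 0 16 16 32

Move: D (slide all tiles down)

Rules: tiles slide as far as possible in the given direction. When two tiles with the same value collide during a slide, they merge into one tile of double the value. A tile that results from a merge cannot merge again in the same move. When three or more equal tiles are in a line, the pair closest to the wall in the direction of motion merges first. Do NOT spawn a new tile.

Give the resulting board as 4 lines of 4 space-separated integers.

Slide down:
col 0: [0, 4, 16, 0] -> [0, 0, 4, 16]
col 1: [0, 8, 16, 16] -> [0, 0, 8, 32]
col 2: [2, 32, 8, 16] -> [2, 32, 8, 16]
col 3: [0, 4, 64, 32] -> [0, 4, 64, 32]

Answer:  0  0  2  0
 0  0 32  4
 4  8  8 64
16 32 16 32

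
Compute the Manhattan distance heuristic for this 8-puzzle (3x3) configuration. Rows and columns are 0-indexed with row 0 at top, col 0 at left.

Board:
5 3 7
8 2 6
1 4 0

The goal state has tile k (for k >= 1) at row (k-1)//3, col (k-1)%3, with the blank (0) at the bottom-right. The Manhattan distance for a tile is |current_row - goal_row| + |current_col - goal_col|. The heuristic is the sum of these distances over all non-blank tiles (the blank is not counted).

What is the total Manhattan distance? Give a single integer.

Answer: 14

Derivation:
Tile 5: (0,0)->(1,1) = 2
Tile 3: (0,1)->(0,2) = 1
Tile 7: (0,2)->(2,0) = 4
Tile 8: (1,0)->(2,1) = 2
Tile 2: (1,1)->(0,1) = 1
Tile 6: (1,2)->(1,2) = 0
Tile 1: (2,0)->(0,0) = 2
Tile 4: (2,1)->(1,0) = 2
Sum: 2 + 1 + 4 + 2 + 1 + 0 + 2 + 2 = 14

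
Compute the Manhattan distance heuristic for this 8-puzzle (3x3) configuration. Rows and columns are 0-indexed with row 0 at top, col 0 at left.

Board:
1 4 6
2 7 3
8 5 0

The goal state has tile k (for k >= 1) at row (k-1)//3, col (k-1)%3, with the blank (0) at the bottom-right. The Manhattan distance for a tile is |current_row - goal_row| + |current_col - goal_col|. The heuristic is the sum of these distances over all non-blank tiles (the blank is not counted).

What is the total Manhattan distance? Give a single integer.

Answer: 10

Derivation:
Tile 1: at (0,0), goal (0,0), distance |0-0|+|0-0| = 0
Tile 4: at (0,1), goal (1,0), distance |0-1|+|1-0| = 2
Tile 6: at (0,2), goal (1,2), distance |0-1|+|2-2| = 1
Tile 2: at (1,0), goal (0,1), distance |1-0|+|0-1| = 2
Tile 7: at (1,1), goal (2,0), distance |1-2|+|1-0| = 2
Tile 3: at (1,2), goal (0,2), distance |1-0|+|2-2| = 1
Tile 8: at (2,0), goal (2,1), distance |2-2|+|0-1| = 1
Tile 5: at (2,1), goal (1,1), distance |2-1|+|1-1| = 1
Sum: 0 + 2 + 1 + 2 + 2 + 1 + 1 + 1 = 10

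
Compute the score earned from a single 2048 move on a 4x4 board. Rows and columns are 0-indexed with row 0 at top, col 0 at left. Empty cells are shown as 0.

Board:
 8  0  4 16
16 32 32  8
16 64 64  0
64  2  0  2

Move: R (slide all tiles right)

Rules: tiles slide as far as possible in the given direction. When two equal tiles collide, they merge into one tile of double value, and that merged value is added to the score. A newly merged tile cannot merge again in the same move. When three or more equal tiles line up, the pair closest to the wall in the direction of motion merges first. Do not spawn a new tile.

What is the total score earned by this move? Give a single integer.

Answer: 196

Derivation:
Slide right:
row 0: [8, 0, 4, 16] -> [0, 8, 4, 16]  score +0 (running 0)
row 1: [16, 32, 32, 8] -> [0, 16, 64, 8]  score +64 (running 64)
row 2: [16, 64, 64, 0] -> [0, 0, 16, 128]  score +128 (running 192)
row 3: [64, 2, 0, 2] -> [0, 0, 64, 4]  score +4 (running 196)
Board after move:
  0   8   4  16
  0  16  64   8
  0   0  16 128
  0   0  64   4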